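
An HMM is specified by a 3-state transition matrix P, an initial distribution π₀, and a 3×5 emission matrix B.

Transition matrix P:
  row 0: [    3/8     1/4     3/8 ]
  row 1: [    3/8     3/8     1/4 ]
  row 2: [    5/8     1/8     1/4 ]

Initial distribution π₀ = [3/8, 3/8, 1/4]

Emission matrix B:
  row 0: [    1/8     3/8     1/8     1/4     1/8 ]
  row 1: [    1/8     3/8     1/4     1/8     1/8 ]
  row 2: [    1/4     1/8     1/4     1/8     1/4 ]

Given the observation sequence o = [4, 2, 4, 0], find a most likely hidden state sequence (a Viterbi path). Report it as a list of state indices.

t=0: δ = [4.688e-02, 4.688e-02, 6.250e-02]  (obs o_0=4)
t=1: δ = [4.883e-03, 4.395e-03, 4.395e-03]  ψ = [2, 1, 0]  (obs o_1=2)
t=2: δ = [3.433e-04, 2.060e-04, 4.578e-04]  ψ = [2, 1, 0]  (obs o_2=4)
t=3: δ = [3.576e-05, 1.073e-05, 3.219e-05]  ψ = [2, 0, 0]  (obs o_3=0)
backtrack: best end state = 0; path = [2, 0, 2, 0]

path = [2, 0, 2, 0]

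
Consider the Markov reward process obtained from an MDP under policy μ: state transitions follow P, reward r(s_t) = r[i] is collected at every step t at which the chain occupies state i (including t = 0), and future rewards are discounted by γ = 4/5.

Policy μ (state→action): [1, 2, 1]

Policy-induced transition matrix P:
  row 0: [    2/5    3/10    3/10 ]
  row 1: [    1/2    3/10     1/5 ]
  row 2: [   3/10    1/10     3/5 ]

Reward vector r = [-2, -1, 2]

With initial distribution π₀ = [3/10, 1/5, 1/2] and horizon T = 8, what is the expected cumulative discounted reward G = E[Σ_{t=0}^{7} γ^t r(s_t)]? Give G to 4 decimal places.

G = -0.2786

t=0: π = [0.3000, 0.2000, 0.5000], E[r] = 0.2000, γ^t·E[r] = 0.200000, running G = 0.200000
t=1: π = [0.3700, 0.2000, 0.4300], E[r] = -0.0800, γ^t·E[r] = -0.064000, running G = 0.136000
t=2: π = [0.3770, 0.2140, 0.4090], E[r] = -0.1500, γ^t·E[r] = -0.096000, running G = 0.040000
t=3: π = [0.3805, 0.2182, 0.4013], E[r] = -0.1766, γ^t·E[r] = -0.090419, running G = -0.050419
t=4: π = [0.3817, 0.2197, 0.3986], E[r] = -0.1860, γ^t·E[r] = -0.076177, running G = -0.126597
t=5: π = [0.3821, 0.2203, 0.3976], E[r] = -0.1893, γ^t·E[r] = -0.062038, running G = -0.188635
t=6: π = [0.3823, 0.2205, 0.3973], E[r] = -0.1905, γ^t·E[r] = -0.049943, running G = -0.238578
t=7: π = [0.3823, 0.2205, 0.3971], E[r] = -0.1909, γ^t·E[r] = -0.040043, running G = -0.278621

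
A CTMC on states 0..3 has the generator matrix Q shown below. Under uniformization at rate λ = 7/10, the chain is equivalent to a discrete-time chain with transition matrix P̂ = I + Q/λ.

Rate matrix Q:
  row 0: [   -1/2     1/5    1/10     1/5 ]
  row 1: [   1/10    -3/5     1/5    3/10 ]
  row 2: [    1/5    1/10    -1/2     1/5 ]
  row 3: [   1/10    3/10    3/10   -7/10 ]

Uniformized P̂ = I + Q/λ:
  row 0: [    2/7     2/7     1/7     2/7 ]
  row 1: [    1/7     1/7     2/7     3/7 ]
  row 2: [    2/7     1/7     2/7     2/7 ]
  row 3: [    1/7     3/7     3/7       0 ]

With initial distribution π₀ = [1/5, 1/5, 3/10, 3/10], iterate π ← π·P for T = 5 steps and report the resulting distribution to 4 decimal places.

π = [0.2151, 0.2452, 0.2908, 0.2489]

t=0: π = [0.2000, 0.2000, 0.3000, 0.3000]
t=1: π = [0.2143, 0.2571, 0.3000, 0.2286]
t=2: π = [0.2163, 0.2388, 0.2878, 0.2571]
t=3: π = [0.2149, 0.2472, 0.2915, 0.2464]
t=4: π = [0.2152, 0.2439, 0.2902, 0.2506]
t=5: π = [0.2151, 0.2452, 0.2908, 0.2489]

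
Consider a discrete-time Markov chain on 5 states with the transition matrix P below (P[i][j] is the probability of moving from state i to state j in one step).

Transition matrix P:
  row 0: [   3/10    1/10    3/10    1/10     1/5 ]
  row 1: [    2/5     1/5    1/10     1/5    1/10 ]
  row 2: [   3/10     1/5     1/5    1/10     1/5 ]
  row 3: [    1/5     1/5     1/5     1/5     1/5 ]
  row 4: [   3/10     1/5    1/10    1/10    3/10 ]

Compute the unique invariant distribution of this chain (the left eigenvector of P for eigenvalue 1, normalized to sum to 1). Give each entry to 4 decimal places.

π = [0.3040, 0.1696, 0.1931, 0.1300, 0.2034]

Balance equations π_j = Σ_i π_i·P[i][j]:
  π_0 = 3/10·π_0 + 2/5·π_1 + 3/10·π_2 + 1/5·π_3 + 3/10·π_4
  π_1 = 1/10·π_0 + 1/5·π_1 + 1/5·π_2 + 1/5·π_3 + 1/5·π_4
  π_2 = 3/10·π_0 + 1/10·π_1 + 1/5·π_2 + 1/5·π_3 + 1/10·π_4
  π_3 = 1/10·π_0 + 1/5·π_1 + 1/10·π_2 + 1/5·π_3 + 1/10·π_4
  normalize: π_0 + π_1 + π_2 + π_3 + π_4 = 1
Solving the linear system gives exactly π = [69/227, 77/454, 263/1362, 59/454, 277/1362].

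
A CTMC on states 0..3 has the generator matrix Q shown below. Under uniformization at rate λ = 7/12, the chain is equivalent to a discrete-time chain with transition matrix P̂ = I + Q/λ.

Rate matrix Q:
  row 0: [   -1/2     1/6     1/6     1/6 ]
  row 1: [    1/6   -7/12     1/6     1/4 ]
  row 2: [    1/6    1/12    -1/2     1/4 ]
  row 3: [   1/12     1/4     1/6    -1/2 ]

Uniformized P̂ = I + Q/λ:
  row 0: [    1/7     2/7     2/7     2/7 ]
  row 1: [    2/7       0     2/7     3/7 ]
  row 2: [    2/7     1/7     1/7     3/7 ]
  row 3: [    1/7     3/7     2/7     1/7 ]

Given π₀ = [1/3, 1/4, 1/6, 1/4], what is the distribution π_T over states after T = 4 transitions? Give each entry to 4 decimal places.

π = [0.2114, 0.2286, 0.2500, 0.3101]

t=0: π = [0.3333, 0.2500, 0.1667, 0.2500]
t=1: π = [0.2024, 0.2262, 0.2619, 0.3095]
t=2: π = [0.2126, 0.2279, 0.2483, 0.3112]
t=3: π = [0.2109, 0.2296, 0.2502, 0.3093]
t=4: π = [0.2114, 0.2286, 0.2500, 0.3101]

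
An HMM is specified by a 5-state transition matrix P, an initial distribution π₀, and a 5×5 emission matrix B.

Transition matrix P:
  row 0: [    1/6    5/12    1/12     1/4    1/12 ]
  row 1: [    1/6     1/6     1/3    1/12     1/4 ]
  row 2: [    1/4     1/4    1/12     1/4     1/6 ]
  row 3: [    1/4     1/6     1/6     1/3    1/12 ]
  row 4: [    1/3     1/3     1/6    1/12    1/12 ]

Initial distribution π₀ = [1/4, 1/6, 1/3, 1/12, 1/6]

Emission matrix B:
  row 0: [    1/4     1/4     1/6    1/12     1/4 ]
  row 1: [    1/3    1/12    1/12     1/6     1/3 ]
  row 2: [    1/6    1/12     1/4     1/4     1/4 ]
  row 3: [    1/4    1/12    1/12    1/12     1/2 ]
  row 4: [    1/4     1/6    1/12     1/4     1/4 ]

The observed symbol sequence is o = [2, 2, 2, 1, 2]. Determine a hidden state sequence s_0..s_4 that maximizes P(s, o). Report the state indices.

path = [2, 1, 2, 0, 1]

t=0: δ = [4.167e-02, 1.389e-02, 8.333e-02, 6.944e-03, 1.389e-02]  (obs o_0=2)
t=1: δ = [3.472e-03, 1.736e-03, 1.736e-03, 1.736e-03, 1.157e-03]  ψ = [2, 2, 2, 2, 2]  (obs o_1=2)
t=2: δ = [9.645e-05, 1.206e-04, 1.447e-04, 7.234e-05, 3.617e-05]  ψ = [0, 0, 1, 0, 1]  (obs o_2=2)
t=3: δ = [9.042e-06, 3.349e-06, 3.349e-06, 3.014e-06, 5.023e-06]  ψ = [2, 0, 1, 2, 1]  (obs o_3=1)
t=4: δ = [2.791e-07, 3.140e-07, 2.791e-07, 1.884e-07, 6.977e-08]  ψ = [4, 0, 1, 0, 1]  (obs o_4=2)
backtrack: best end state = 1; path = [2, 1, 2, 0, 1]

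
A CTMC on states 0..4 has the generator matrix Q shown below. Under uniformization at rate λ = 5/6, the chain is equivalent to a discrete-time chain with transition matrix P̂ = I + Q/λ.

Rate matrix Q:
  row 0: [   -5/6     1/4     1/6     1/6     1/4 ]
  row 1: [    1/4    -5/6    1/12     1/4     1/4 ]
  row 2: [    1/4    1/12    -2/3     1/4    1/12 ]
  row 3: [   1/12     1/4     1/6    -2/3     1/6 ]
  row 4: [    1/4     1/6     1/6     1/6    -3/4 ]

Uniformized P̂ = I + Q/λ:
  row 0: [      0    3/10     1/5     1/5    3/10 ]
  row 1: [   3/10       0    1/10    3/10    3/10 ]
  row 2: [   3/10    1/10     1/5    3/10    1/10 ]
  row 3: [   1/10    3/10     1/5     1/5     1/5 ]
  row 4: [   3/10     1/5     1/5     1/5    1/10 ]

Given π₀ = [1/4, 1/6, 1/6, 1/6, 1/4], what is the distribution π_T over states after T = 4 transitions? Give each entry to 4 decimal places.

π = [0.1945, 0.1873, 0.1812, 0.2370, 0.2000]

t=0: π = [0.2500, 0.1667, 0.1667, 0.1667, 0.2500]
t=1: π = [0.1917, 0.1917, 0.1833, 0.2333, 0.2000]
t=2: π = [0.1958, 0.1858, 0.1808, 0.2375, 0.2000]
t=3: π = [0.1938, 0.1881, 0.1814, 0.2367, 0.2001]
t=4: π = [0.1945, 0.1873, 0.1812, 0.2370, 0.2000]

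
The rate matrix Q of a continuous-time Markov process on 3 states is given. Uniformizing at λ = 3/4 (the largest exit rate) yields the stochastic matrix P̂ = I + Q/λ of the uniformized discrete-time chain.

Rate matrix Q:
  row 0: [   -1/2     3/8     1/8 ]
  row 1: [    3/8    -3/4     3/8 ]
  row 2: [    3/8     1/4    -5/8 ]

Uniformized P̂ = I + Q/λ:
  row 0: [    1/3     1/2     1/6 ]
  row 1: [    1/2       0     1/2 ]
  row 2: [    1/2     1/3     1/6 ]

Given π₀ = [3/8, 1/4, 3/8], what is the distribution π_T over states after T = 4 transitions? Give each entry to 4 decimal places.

t=0: π = [0.3750, 0.2500, 0.3750]
t=1: π = [0.4375, 0.3125, 0.2500]
t=2: π = [0.4271, 0.3021, 0.2708]
t=3: π = [0.4288, 0.3038, 0.2674]
t=4: π = [0.4285, 0.3035, 0.2679]

π = [0.4285, 0.3035, 0.2679]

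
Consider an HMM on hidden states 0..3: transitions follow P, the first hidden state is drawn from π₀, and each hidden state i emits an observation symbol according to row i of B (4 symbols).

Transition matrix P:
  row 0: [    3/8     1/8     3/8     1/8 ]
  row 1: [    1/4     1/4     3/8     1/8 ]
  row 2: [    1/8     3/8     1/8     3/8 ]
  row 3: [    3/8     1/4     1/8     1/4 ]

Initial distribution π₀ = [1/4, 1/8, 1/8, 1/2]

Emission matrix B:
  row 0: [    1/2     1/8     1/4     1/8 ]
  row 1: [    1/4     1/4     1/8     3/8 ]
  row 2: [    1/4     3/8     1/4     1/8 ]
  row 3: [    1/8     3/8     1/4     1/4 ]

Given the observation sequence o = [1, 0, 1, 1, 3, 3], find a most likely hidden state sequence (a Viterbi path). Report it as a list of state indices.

path = [3, 0, 2, 3, 1, 1]

t=0: δ = [3.125e-02, 3.125e-02, 4.688e-02, 1.875e-01]  (obs o_0=1)
t=1: δ = [3.516e-02, 1.172e-02, 5.859e-03, 5.859e-03]  ψ = [3, 3, 3, 3]  (obs o_1=0)
t=2: δ = [1.648e-03, 1.099e-03, 4.944e-03, 1.648e-03]  ψ = [0, 0, 0, 0]  (obs o_2=1)
t=3: δ = [7.725e-05, 4.635e-04, 2.317e-04, 6.952e-04]  ψ = [0, 2, 0, 2]  (obs o_3=1)
t=4: δ = [3.259e-05, 6.518e-05, 2.173e-05, 4.345e-05]  ψ = [3, 3, 1, 3]  (obs o_4=3)
t=5: δ = [2.037e-06, 6.110e-06, 3.055e-06, 2.716e-06]  ψ = [1, 1, 1, 3]  (obs o_5=3)
backtrack: best end state = 1; path = [3, 0, 2, 3, 1, 1]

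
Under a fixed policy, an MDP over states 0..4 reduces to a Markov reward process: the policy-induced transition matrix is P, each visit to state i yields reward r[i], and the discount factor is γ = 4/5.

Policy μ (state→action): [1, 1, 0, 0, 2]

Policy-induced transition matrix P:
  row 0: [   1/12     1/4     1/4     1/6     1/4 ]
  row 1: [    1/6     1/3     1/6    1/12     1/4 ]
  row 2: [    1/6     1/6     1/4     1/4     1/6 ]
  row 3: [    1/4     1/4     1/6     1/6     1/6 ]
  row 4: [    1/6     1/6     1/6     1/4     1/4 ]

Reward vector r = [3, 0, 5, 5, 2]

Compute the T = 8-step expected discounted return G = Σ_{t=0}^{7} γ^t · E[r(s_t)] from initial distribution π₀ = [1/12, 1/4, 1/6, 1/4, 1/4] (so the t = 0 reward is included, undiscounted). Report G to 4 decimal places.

t=0: π = [0.0833, 0.2500, 0.1667, 0.2500, 0.2500], E[r] = 2.8333, γ^t·E[r] = 2.833333, running G = 2.833333
t=1: π = [0.1806, 0.2361, 0.1875, 0.1806, 0.2153], E[r] = 2.8125, γ^t·E[r] = 2.250000, running G = 5.083333
t=2: π = [0.1667, 0.2361, 0.1973, 0.1806, 0.2193], E[r] = 2.8281, γ^t·E[r] = 1.810000, running G = 6.893333
t=3: π = [0.1678, 0.2350, 0.1970, 0.1817, 0.2185], E[r] = 2.8341, γ^t·E[r] = 1.451037, running G = 8.344370
t=4: π = [0.1678, 0.2350, 0.1971, 0.1817, 0.2184], E[r] = 2.8343, γ^t·E[r] = 1.160914, running G = 9.505284
t=5: π = [0.1678, 0.2350, 0.1971, 0.1817, 0.2184], E[r] = 2.8343, γ^t·E[r] = 0.928736, running G = 10.434020
t=6: π = [0.1678, 0.2350, 0.1971, 0.1817, 0.2184], E[r] = 2.8343, γ^t·E[r] = 0.742990, running G = 11.177010
t=7: π = [0.1678, 0.2350, 0.1971, 0.1817, 0.2184], E[r] = 2.8343, γ^t·E[r] = 0.594392, running G = 11.771402

G = 11.7714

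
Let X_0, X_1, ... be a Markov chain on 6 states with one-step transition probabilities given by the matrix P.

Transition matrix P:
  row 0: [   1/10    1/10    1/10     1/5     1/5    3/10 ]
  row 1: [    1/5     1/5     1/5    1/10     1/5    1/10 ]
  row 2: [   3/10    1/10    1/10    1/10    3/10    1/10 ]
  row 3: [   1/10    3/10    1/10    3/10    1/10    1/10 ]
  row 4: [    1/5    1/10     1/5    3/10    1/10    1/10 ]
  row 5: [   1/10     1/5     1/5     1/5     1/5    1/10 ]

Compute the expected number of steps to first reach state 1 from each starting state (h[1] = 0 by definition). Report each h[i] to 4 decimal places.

First-step conditioning: h[1] = 0; for i ≠ 1, h[i] = 1 + Σ_k P[i][k]·h[k].
  h[0] = 1 + 1/10·h[0] + 1/10·h[2] + 1/5·h[3] + 1/5·h[4] + 3/10·h[5]
  h[2] = 1 + 3/10·h[0] + 1/10·h[2] + 1/10·h[3] + 3/10·h[4] + 1/10·h[5]
  h[3] = 1 + 1/10·h[0] + 1/10·h[2] + 3/10·h[3] + 1/10·h[4] + 1/10·h[5]
  h[4] = 1 + 1/5·h[0] + 1/5·h[2] + 3/10·h[3] + 1/10·h[4] + 1/10·h[5]
  h[5] = 1 + 1/10·h[0] + 1/5·h[2] + 1/5·h[3] + 1/5·h[4] + 1/10·h[5]
Solving the 5×5 linear system over states ≠ 1 gives exactly h = [60400/9751, 0, 62600/9751, 48060/9751, 60360/9751, 55550/9751] (h[1] = 0 is the target).

h = [6.1942, 0.0000, 6.4199, 4.9287, 6.1901, 5.6969]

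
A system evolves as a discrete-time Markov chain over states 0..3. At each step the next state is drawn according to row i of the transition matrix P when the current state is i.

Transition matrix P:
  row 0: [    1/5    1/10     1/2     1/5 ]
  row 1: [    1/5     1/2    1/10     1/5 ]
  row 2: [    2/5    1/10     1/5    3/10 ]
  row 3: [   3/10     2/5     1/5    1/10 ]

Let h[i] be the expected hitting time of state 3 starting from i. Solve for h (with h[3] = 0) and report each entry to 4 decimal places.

First-step conditioning: h[3] = 0; for i ≠ 3, h[i] = 1 + Σ_k P[i][k]·h[k].
  h[0] = 1 + 1/5·h[0] + 1/10·h[1] + 1/2·h[2]
  h[1] = 1 + 1/5·h[0] + 1/2·h[1] + 1/10·h[2]
  h[2] = 1 + 2/5·h[0] + 1/10·h[1] + 1/5·h[2]
Solving the 3×3 linear system over states ≠ 3 gives exactly h = [30/7, 410/91, 360/91, 0] (h[3] = 0 is the target).

h = [4.2857, 4.5055, 3.9560, 0.0000]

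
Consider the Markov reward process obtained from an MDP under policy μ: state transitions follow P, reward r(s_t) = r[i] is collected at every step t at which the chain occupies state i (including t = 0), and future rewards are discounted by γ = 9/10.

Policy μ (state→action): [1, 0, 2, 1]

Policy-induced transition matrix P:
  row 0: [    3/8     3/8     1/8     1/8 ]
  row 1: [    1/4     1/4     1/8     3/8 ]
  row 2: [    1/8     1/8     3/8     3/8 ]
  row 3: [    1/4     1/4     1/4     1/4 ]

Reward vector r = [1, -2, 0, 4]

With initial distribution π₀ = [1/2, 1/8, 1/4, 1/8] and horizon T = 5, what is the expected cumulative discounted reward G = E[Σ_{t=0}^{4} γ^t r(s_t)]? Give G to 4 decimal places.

t=0: π = [0.5000, 0.1250, 0.2500, 0.1250], E[r] = 0.7500, γ^t·E[r] = 0.750000, running G = 0.750000
t=1: π = [0.2813, 0.2813, 0.2031, 0.2344], E[r] = 0.6563, γ^t·E[r] = 0.590625, running G = 1.340625
t=2: π = [0.2598, 0.2598, 0.2051, 0.2754], E[r] = 0.8418, γ^t·E[r] = 0.681855, running G = 2.022480
t=3: π = [0.2568, 0.2568, 0.2107, 0.2756], E[r] = 0.8457, γ^t·E[r] = 0.616518, running G = 2.638998
t=4: π = [0.2558, 0.2558, 0.2121, 0.2763], E[r] = 0.8496, γ^t·E[r] = 0.557409, running G = 3.196407

G = 3.1964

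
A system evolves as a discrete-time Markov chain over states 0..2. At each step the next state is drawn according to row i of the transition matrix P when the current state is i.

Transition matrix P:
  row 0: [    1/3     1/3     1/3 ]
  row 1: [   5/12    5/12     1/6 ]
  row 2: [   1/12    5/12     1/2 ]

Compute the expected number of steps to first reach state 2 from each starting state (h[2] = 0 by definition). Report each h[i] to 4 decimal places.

h = [3.6667, 4.3333, 0.0000]

First-step conditioning: h[2] = 0; for i ≠ 2, h[i] = 1 + Σ_k P[i][k]·h[k].
  h[0] = 1 + 1/3·h[0] + 1/3·h[1]
  h[1] = 1 + 5/12·h[0] + 5/12·h[1]
Solving the 2×2 linear system over states ≠ 2 gives exactly h = [11/3, 13/3, 0] (h[2] = 0 is the target).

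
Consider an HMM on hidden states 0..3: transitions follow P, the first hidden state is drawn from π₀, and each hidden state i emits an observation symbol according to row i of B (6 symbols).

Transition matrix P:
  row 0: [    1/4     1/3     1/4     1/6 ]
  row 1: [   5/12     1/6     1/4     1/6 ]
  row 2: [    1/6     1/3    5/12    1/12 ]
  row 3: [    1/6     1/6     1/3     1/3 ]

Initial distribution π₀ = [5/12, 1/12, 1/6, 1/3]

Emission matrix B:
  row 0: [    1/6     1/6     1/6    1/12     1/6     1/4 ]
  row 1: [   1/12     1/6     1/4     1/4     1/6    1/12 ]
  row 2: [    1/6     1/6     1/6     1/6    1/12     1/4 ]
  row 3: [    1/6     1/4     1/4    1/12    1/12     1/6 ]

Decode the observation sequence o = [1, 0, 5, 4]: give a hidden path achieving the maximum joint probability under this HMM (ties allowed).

t=0: δ = [6.944e-02, 1.389e-02, 2.778e-02, 8.333e-02]  (obs o_0=1)
t=1: δ = [2.894e-03, 1.929e-03, 4.630e-03, 4.630e-03]  ψ = [0, 0, 3, 3]  (obs o_1=0)
t=2: δ = [2.009e-04, 1.286e-04, 4.823e-04, 2.572e-04]  ψ = [1, 2, 2, 3]  (obs o_2=5)
t=3: δ = [1.340e-05, 2.679e-05, 1.674e-05, 7.144e-06]  ψ = [2, 2, 2, 3]  (obs o_3=4)
backtrack: best end state = 1; path = [3, 2, 2, 1]

path = [3, 2, 2, 1]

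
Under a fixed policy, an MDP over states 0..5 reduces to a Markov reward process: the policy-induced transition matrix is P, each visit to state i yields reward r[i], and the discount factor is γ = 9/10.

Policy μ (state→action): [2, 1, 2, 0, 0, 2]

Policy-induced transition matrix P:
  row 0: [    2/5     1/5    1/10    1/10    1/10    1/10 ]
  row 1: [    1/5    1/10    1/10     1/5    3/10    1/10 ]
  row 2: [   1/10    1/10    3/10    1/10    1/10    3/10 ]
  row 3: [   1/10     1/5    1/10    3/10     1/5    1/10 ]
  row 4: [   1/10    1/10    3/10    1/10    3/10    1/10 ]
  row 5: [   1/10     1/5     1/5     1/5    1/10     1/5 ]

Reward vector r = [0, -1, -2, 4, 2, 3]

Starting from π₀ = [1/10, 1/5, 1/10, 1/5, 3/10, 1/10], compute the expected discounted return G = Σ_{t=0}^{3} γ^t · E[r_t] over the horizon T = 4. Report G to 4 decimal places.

t=0: π = [0.1000, 0.2000, 0.1000, 0.2000, 0.3000, 0.1000], E[r] = 1.3000, γ^t·E[r] = 1.300000, running G = 1.300000
t=1: π = [0.1500, 0.1400, 0.1900, 0.1700, 0.2200, 0.1300], E[r] = 0.9900, γ^t·E[r] = 0.891000, running G = 2.191000
t=2: π = [0.1590, 0.1450, 0.1950, 0.1610, 0.1890, 0.1510], E[r] = 0.9400, γ^t·E[r] = 0.761400, running G = 2.952400
t=3: π = [0.1622, 0.1471, 0.1919, 0.1618, 0.1829, 0.1541], E[r] = 0.9444, γ^t·E[r] = 0.688468, running G = 3.640868

G = 3.6409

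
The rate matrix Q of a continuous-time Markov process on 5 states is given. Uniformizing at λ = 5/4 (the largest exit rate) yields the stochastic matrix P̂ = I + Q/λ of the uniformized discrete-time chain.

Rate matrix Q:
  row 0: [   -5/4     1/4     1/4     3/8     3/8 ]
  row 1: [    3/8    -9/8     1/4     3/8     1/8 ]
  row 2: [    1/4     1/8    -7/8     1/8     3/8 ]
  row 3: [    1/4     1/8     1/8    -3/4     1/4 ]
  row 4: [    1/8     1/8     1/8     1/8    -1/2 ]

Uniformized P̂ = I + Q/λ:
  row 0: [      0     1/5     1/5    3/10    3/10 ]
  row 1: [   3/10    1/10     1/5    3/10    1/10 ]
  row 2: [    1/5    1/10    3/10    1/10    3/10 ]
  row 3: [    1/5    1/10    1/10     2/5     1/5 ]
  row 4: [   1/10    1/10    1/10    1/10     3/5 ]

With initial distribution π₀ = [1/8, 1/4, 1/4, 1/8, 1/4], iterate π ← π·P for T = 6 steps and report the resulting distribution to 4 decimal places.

π = [0.1458, 0.1146, 0.1576, 0.2174, 0.3646]

t=0: π = [0.1250, 0.2500, 0.2500, 0.1250, 0.2500]
t=1: π = [0.1750, 0.1125, 0.1875, 0.2125, 0.3125]
t=2: π = [0.1450, 0.1175, 0.1663, 0.2213, 0.3500]
t=3: π = [0.1478, 0.1145, 0.1595, 0.2189, 0.3594]
t=4: π = [0.1460, 0.1148, 0.1581, 0.2181, 0.3630]
t=5: π = [0.1460, 0.1146, 0.1577, 0.2176, 0.3641]
t=6: π = [0.1458, 0.1146, 0.1576, 0.2174, 0.3646]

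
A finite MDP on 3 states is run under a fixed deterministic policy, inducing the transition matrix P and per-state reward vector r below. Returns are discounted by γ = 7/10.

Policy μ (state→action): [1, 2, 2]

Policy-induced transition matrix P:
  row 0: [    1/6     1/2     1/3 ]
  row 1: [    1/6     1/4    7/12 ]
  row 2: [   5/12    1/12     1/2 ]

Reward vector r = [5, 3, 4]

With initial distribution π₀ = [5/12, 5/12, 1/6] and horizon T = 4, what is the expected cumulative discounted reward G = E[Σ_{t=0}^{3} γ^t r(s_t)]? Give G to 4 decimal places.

t=0: π = [0.4167, 0.4167, 0.1667], E[r] = 4.0000, γ^t·E[r] = 4.000000, running G = 4.000000
t=1: π = [0.2083, 0.3264, 0.4653], E[r] = 3.8819, γ^t·E[r] = 2.717361, running G = 6.717361
t=2: π = [0.2830, 0.2245, 0.4925], E[r] = 4.0584, γ^t·E[r] = 1.988640, running G = 8.706001
t=3: π = [0.2898, 0.2387, 0.4715], E[r] = 4.0511, γ^t·E[r] = 1.389534, running G = 10.095535

G = 10.0955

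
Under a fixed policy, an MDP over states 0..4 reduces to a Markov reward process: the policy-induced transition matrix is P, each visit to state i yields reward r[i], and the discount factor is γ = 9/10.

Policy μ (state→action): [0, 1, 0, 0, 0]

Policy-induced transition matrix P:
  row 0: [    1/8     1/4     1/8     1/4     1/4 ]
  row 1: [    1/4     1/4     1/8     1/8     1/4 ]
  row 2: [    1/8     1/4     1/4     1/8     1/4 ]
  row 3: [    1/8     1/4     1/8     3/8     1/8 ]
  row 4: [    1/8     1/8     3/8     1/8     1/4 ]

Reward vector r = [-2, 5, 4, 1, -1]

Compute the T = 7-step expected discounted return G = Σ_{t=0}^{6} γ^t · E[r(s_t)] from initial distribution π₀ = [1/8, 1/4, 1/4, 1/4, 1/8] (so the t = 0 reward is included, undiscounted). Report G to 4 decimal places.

t=0: π = [0.1250, 0.2500, 0.2500, 0.2500, 0.1250], E[r] = 2.1250, γ^t·E[r] = 2.125000, running G = 2.125000
t=1: π = [0.1563, 0.2344, 0.1875, 0.2031, 0.2188], E[r] = 1.5938, γ^t·E[r] = 1.434375, running G = 3.559375
t=2: π = [0.1543, 0.2227, 0.2031, 0.1953, 0.2246], E[r] = 1.5879, γ^t·E[r] = 1.286191, running G = 4.845566
t=3: π = [0.1528, 0.2219, 0.2065, 0.1931, 0.2256], E[r] = 1.5977, γ^t·E[r] = 1.164691, running G = 6.010258
t=4: π = [0.1527, 0.2218, 0.2072, 0.1924, 0.2259], E[r] = 1.5989, γ^t·E[r] = 1.049043, running G = 7.059301
t=5: π = [0.1527, 0.2218, 0.2074, 0.1922, 0.2260], E[r] = 1.5991, γ^t·E[r] = 0.944247, running G = 8.003548
t=6: π = [0.1527, 0.2218, 0.2074, 0.1921, 0.2260], E[r] = 1.5991, γ^t·E[r] = 0.849846, running G = 8.853394

G = 8.8534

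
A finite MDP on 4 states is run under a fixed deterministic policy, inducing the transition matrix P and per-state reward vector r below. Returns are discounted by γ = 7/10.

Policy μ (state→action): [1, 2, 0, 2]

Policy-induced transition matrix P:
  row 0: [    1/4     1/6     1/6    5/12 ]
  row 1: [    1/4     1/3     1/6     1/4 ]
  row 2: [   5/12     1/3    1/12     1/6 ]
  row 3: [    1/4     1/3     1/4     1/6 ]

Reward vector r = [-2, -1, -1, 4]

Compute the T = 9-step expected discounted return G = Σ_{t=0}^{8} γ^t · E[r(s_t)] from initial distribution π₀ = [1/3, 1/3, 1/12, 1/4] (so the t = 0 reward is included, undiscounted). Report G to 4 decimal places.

t=0: π = [0.3333, 0.3333, 0.0833, 0.2500], E[r] = -0.0833, γ^t·E[r] = -0.083333, running G = -0.083333
t=1: π = [0.2639, 0.2778, 0.1806, 0.2778], E[r] = 0.1250, γ^t·E[r] = 0.087500, running G = 0.004167
t=2: π = [0.2801, 0.2894, 0.1748, 0.2558], E[r] = -0.0012, γ^t·E[r] = -0.000567, running G = 0.003600
t=3: π = [0.2791, 0.2867, 0.1734, 0.2608], E[r] = 0.0249, γ^t·E[r] = 0.008535, running G = 0.012135
t=4: π = [0.2789, 0.2868, 0.1739, 0.2603], E[r] = 0.0228, γ^t·E[r] = 0.005469, running G = 0.017604
t=5: π = [0.2790, 0.2868, 0.1739, 0.2603], E[r] = 0.0225, γ^t·E[r] = 0.003777, running G = 0.021381
t=6: π = [0.2790, 0.2868, 0.1739, 0.2603], E[r] = 0.0226, γ^t·E[r] = 0.002661, running G = 0.024042
t=7: π = [0.2790, 0.2868, 0.1739, 0.2603], E[r] = 0.0226, γ^t·E[r] = 0.001861, running G = 0.025903
t=8: π = [0.2790, 0.2868, 0.1739, 0.2603], E[r] = 0.0226, γ^t·E[r] = 0.001302, running G = 0.027205

G = 0.0272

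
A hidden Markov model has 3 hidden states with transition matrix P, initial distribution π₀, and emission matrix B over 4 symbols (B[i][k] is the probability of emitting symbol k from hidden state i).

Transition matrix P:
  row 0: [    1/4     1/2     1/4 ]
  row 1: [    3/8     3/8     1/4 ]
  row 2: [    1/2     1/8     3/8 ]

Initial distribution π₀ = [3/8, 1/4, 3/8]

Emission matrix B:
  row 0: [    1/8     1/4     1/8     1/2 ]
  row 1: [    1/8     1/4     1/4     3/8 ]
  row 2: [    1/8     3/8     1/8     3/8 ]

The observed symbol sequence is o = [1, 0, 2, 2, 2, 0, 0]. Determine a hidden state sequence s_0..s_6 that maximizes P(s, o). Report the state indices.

t=0: δ = [9.375e-02, 6.250e-02, 1.406e-01]  (obs o_0=1)
t=1: δ = [8.789e-03, 5.859e-03, 6.592e-03]  ψ = [2, 0, 2]  (obs o_1=0)
t=2: δ = [4.120e-04, 1.099e-03, 3.090e-04]  ψ = [2, 0, 2]  (obs o_2=2)
t=3: δ = [5.150e-05, 1.030e-04, 3.433e-05]  ψ = [1, 1, 1]  (obs o_3=2)
t=4: δ = [4.828e-06, 9.656e-06, 3.219e-06]  ψ = [1, 1, 1]  (obs o_4=2)
t=5: δ = [4.526e-07, 4.526e-07, 3.017e-07]  ψ = [1, 1, 1]  (obs o_5=0)
t=6: δ = [2.122e-08, 2.829e-08, 1.414e-08]  ψ = [1, 0, 0]  (obs o_6=0)
backtrack: best end state = 1; path = [2, 0, 1, 1, 1, 0, 1]

path = [2, 0, 1, 1, 1, 0, 1]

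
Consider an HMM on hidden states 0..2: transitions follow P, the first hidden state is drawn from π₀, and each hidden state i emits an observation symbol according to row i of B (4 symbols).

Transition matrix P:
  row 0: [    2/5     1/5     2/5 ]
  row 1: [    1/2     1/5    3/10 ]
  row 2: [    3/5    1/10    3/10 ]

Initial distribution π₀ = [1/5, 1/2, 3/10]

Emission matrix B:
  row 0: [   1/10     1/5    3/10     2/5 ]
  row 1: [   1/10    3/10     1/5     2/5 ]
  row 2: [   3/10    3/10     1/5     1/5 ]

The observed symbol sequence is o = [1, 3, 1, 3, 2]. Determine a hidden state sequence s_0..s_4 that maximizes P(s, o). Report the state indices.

path = [1, 0, 2, 0, 0]

t=0: δ = [4.000e-02, 1.500e-01, 9.000e-02]  (obs o_0=1)
t=1: δ = [3.000e-02, 1.200e-02, 9.000e-03]  ψ = [1, 1, 1]  (obs o_1=3)
t=2: δ = [2.400e-03, 1.800e-03, 3.600e-03]  ψ = [0, 0, 0]  (obs o_2=1)
t=3: δ = [8.640e-04, 1.920e-04, 2.160e-04]  ψ = [2, 0, 2]  (obs o_3=3)
t=4: δ = [1.037e-04, 3.456e-05, 6.912e-05]  ψ = [0, 0, 0]  (obs o_4=2)
backtrack: best end state = 0; path = [1, 0, 2, 0, 0]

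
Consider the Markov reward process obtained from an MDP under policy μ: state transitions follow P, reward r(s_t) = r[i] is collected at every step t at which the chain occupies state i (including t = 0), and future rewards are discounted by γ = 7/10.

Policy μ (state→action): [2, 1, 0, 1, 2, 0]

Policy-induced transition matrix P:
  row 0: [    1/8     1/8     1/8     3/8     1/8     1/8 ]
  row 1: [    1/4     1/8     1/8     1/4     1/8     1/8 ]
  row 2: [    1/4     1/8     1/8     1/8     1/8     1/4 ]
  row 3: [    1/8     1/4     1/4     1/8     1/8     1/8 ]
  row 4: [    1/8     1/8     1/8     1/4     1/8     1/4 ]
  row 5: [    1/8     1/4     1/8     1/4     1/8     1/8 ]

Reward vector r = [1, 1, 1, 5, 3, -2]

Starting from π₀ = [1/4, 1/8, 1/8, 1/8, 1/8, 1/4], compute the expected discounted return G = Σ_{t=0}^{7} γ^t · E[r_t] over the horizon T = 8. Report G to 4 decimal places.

G = 4.6428

t=0: π = [0.2500, 0.1250, 0.1250, 0.1250, 0.1250, 0.2500], E[r] = 1.0000, γ^t·E[r] = 1.000000, running G = 1.000000
t=1: π = [0.1563, 0.1719, 0.1406, 0.2500, 0.1250, 0.1563], E[r] = 1.7813, γ^t·E[r] = 1.246875, running G = 2.246875
t=2: π = [0.1641, 0.1758, 0.1563, 0.2207, 0.1250, 0.1582], E[r] = 1.6582, γ^t·E[r] = 0.812520, running G = 3.059395
t=3: π = [0.1665, 0.1724, 0.1526, 0.2234, 0.1250, 0.1602], E[r] = 1.6631, γ^t·E[r] = 0.570438, running G = 3.629833
t=4: π = [0.1656, 0.1729, 0.1529, 0.2238, 0.1250, 0.1597], E[r] = 1.6662, γ^t·E[r] = 0.400047, running G = 4.029880
t=5: π = [0.1657, 0.1729, 0.1530, 0.2236, 0.1250, 0.1597], E[r] = 1.6652, γ^t·E[r] = 0.279873, running G = 4.309753
t=6: π = [0.1657, 0.1729, 0.1530, 0.2236, 0.1250, 0.1597], E[r] = 1.6653, γ^t·E[r] = 0.195925, running G = 4.505678
t=7: π = [0.1657, 0.1729, 0.1530, 0.2236, 0.1250, 0.1597], E[r] = 1.6653, γ^t·E[r] = 0.137148, running G = 4.642826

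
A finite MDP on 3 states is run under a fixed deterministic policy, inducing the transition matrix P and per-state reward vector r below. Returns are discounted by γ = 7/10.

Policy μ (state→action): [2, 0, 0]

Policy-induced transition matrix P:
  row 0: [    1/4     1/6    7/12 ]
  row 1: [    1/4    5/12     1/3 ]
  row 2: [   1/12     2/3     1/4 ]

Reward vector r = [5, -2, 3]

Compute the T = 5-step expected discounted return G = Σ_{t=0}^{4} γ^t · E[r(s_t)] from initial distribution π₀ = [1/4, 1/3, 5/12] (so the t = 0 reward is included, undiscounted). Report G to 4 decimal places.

G = 3.7487

t=0: π = [0.2500, 0.3333, 0.4167], E[r] = 1.8333, γ^t·E[r] = 1.833333, running G = 1.833333
t=1: π = [0.1806, 0.4583, 0.3611], E[r] = 1.0694, γ^t·E[r] = 0.748611, running G = 2.581944
t=2: π = [0.1898, 0.4618, 0.3484], E[r] = 1.0706, γ^t·E[r] = 0.524595, running G = 3.106539
t=3: π = [0.1919, 0.4563, 0.3518], E[r] = 1.1023, γ^t·E[r] = 0.378101, running G = 3.484640
t=4: π = [0.1914, 0.4566, 0.3520], E[r] = 1.0996, γ^t·E[r] = 0.264024, running G = 3.748664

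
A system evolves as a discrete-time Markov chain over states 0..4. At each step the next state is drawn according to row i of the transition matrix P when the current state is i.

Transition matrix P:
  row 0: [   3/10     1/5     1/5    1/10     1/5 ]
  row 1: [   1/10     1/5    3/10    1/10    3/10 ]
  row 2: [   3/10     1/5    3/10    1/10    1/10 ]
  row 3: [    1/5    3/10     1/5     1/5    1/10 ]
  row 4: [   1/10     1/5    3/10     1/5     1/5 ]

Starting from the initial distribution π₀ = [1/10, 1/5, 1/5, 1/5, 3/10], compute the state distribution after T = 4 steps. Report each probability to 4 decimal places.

π = [0.2079, 0.2131, 0.2661, 0.1313, 0.1816]

t=0: π = [0.1000, 0.2000, 0.2000, 0.2000, 0.3000]
t=1: π = [0.1800, 0.2200, 0.2700, 0.1500, 0.1800]
t=2: π = [0.2050, 0.2150, 0.2670, 0.1330, 0.1800]
t=3: π = [0.2077, 0.2133, 0.2662, 0.1313, 0.1815]
t=4: π = [0.2079, 0.2131, 0.2661, 0.1313, 0.1816]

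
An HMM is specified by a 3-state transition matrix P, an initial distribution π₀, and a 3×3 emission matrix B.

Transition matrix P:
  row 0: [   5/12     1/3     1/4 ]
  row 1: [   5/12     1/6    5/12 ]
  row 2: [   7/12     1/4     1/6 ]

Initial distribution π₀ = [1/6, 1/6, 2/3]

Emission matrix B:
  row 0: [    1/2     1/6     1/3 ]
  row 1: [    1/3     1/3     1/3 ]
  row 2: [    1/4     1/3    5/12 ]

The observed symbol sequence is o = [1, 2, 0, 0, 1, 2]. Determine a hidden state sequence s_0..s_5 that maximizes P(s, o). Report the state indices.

path = [2, 0, 0, 0, 1, 2]

t=0: δ = [2.778e-02, 5.556e-02, 2.222e-01]  (obs o_0=1)
t=1: δ = [4.321e-02, 1.852e-02, 1.543e-02]  ψ = [2, 2, 2]  (obs o_1=2)
t=2: δ = [9.002e-03, 4.801e-03, 2.701e-03]  ψ = [0, 0, 0]  (obs o_2=0)
t=3: δ = [1.875e-03, 1.000e-03, 5.626e-04]  ψ = [0, 0, 0]  (obs o_3=0)
t=4: δ = [1.302e-04, 2.084e-04, 1.563e-04]  ψ = [0, 0, 0]  (obs o_4=1)
t=5: δ = [3.039e-05, 1.447e-05, 3.618e-05]  ψ = [2, 0, 1]  (obs o_5=2)
backtrack: best end state = 2; path = [2, 0, 0, 0, 1, 2]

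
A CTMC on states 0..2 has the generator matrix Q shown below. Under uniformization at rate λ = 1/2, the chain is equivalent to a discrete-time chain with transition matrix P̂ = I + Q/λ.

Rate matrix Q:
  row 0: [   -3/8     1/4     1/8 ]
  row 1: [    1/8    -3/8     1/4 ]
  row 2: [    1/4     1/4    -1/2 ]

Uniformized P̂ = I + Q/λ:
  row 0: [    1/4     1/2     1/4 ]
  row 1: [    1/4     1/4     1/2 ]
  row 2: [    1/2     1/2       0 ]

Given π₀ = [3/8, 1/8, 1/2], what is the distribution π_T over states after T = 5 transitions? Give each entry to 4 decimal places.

π = [0.3213, 0.4003, 0.2784]

t=0: π = [0.3750, 0.1250, 0.5000]
t=1: π = [0.3750, 0.4688, 0.1563]
t=2: π = [0.2891, 0.3828, 0.3281]
t=3: π = [0.3320, 0.4043, 0.2637]
t=4: π = [0.3159, 0.3989, 0.2852]
t=5: π = [0.3213, 0.4003, 0.2784]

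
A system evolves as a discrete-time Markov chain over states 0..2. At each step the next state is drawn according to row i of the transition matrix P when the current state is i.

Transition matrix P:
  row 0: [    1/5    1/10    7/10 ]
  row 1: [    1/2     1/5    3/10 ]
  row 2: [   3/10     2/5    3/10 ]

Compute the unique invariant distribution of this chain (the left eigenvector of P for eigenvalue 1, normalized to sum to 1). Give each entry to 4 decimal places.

Balance equations π_j = Σ_i π_i·P[i][j]:
  π_0 = 1/5·π_0 + 1/2·π_1 + 3/10·π_2
  π_1 = 1/10·π_0 + 1/5·π_1 + 2/5·π_2
  normalize: π_0 + π_1 + π_2 = 1
Solving the linear system gives exactly π = [22/69, 35/138, 59/138].

π = [0.3188, 0.2536, 0.4275]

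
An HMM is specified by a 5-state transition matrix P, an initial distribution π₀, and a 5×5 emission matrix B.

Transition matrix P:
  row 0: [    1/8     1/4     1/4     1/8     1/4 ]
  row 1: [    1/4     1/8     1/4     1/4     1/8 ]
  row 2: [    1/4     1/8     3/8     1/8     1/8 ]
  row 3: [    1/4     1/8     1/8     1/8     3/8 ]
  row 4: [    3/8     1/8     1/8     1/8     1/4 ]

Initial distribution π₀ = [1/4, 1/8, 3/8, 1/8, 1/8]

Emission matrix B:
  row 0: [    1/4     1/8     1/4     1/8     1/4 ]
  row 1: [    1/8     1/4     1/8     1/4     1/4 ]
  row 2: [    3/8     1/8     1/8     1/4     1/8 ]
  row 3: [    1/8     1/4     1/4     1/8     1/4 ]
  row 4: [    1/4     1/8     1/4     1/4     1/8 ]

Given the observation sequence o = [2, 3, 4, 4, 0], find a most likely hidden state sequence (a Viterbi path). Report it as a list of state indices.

t=0: δ = [6.250e-02, 1.562e-02, 4.688e-02, 3.125e-02, 3.125e-02]  (obs o_0=2)
t=1: δ = [1.465e-03, 3.906e-03, 4.395e-03, 9.766e-04, 3.906e-03]  ψ = [2, 0, 2, 0, 0]  (obs o_1=3)
t=2: δ = [3.662e-04, 1.373e-04, 2.060e-04, 2.441e-04, 1.221e-04]  ψ = [4, 2, 2, 1, 4]  (obs o_2=4)
t=3: δ = [1.526e-05, 2.289e-05, 1.144e-05, 1.144e-05, 1.144e-05]  ψ = [3, 0, 0, 0, 0]  (obs o_3=4)
t=4: δ = [1.431e-06, 4.768e-07, 2.146e-06, 7.153e-07, 1.073e-06]  ψ = [1, 0, 1, 1, 3]  (obs o_4=0)
backtrack: best end state = 2; path = [0, 4, 0, 1, 2]

path = [0, 4, 0, 1, 2]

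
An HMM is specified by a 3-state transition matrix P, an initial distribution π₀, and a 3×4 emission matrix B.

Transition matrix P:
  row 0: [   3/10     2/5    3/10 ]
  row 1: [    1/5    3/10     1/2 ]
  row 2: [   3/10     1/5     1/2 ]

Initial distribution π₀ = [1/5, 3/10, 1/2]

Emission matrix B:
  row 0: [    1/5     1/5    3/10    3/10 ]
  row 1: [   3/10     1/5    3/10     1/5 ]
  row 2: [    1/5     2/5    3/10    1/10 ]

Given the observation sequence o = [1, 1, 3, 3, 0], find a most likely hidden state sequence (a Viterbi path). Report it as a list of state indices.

t=0: δ = [4.000e-02, 6.000e-02, 2.000e-01]  (obs o_0=1)
t=1: δ = [1.200e-02, 8.000e-03, 4.000e-02]  ψ = [2, 2, 2]  (obs o_1=1)
t=2: δ = [3.600e-03, 1.600e-03, 2.000e-03]  ψ = [2, 2, 2]  (obs o_2=3)
t=3: δ = [3.240e-04, 2.880e-04, 1.080e-04]  ψ = [0, 0, 0]  (obs o_3=3)
t=4: δ = [1.944e-05, 3.888e-05, 2.880e-05]  ψ = [0, 0, 1]  (obs o_4=0)
backtrack: best end state = 1; path = [2, 2, 0, 0, 1]

path = [2, 2, 0, 0, 1]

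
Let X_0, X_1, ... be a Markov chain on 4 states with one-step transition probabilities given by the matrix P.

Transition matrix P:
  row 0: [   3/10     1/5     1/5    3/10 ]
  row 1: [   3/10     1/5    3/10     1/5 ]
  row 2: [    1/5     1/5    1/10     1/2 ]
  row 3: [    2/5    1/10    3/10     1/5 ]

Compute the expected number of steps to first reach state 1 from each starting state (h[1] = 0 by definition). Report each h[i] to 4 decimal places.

First-step conditioning: h[1] = 0; for i ≠ 1, h[i] = 1 + Σ_k P[i][k]·h[k].
  h[0] = 1 + 3/10·h[0] + 1/5·h[2] + 3/10·h[3]
  h[2] = 1 + 1/5·h[0] + 1/10·h[2] + 1/2·h[3]
  h[3] = 1 + 2/5·h[0] + 3/10·h[2] + 1/5·h[3]
Solving the 3×3 linear system over states ≠ 1 gives exactly h = [1190/201, 0, 1210/201, 1300/201] (h[1] = 0 is the target).

h = [5.9204, 0.0000, 6.0199, 6.4677]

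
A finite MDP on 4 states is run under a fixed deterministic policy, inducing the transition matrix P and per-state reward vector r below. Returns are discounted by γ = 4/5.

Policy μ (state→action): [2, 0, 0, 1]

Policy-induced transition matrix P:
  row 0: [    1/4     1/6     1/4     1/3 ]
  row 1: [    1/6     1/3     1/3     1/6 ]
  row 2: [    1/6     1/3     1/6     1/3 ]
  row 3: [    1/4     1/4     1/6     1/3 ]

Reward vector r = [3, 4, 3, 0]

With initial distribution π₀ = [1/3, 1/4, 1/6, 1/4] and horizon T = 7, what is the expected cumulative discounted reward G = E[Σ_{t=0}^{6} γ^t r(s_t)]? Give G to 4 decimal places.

G = 9.5875

t=0: π = [0.3333, 0.2500, 0.1667, 0.2500], E[r] = 2.5000, γ^t·E[r] = 2.500000, running G = 2.500000
t=1: π = [0.2153, 0.2569, 0.2361, 0.2917], E[r] = 2.3819, γ^t·E[r] = 1.905556, running G = 4.405556
t=2: π = [0.2089, 0.2731, 0.2274, 0.2905], E[r] = 2.4016, γ^t·E[r] = 1.537037, running G = 5.942593
t=3: π = [0.2083, 0.2743, 0.2296, 0.2878], E[r] = 2.4109, γ^t·E[r] = 1.234370, running G = 7.176963
t=4: π = [0.2080, 0.2746, 0.2297, 0.2876], E[r] = 2.4118, γ^t·E[r] = 0.987868, running G = 8.164831
t=5: π = [0.2080, 0.2747, 0.2298, 0.2876], E[r] = 2.4120, γ^t·E[r] = 0.790369, running G = 8.955200
t=6: π = [0.2080, 0.2747, 0.2298, 0.2876], E[r] = 2.4121, γ^t·E[r] = 0.632306, running G = 9.587507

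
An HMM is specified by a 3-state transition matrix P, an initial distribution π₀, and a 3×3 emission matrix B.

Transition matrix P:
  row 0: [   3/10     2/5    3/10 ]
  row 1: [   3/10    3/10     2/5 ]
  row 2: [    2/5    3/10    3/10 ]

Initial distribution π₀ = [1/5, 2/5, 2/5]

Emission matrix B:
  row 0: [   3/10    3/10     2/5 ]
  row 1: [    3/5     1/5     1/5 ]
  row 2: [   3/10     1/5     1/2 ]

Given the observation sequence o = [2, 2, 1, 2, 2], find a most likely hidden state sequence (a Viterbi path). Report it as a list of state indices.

t=0: δ = [8.000e-02, 8.000e-02, 2.000e-01]  (obs o_0=2)
t=1: δ = [3.200e-02, 1.200e-02, 3.000e-02]  ψ = [2, 2, 2]  (obs o_1=2)
t=2: δ = [3.600e-03, 2.560e-03, 1.920e-03]  ψ = [2, 0, 0]  (obs o_2=1)
t=3: δ = [4.320e-04, 2.880e-04, 5.400e-04]  ψ = [0, 0, 0]  (obs o_3=2)
t=4: δ = [8.640e-05, 3.456e-05, 8.100e-05]  ψ = [2, 0, 2]  (obs o_4=2)
backtrack: best end state = 0; path = [2, 2, 0, 2, 0]

path = [2, 2, 0, 2, 0]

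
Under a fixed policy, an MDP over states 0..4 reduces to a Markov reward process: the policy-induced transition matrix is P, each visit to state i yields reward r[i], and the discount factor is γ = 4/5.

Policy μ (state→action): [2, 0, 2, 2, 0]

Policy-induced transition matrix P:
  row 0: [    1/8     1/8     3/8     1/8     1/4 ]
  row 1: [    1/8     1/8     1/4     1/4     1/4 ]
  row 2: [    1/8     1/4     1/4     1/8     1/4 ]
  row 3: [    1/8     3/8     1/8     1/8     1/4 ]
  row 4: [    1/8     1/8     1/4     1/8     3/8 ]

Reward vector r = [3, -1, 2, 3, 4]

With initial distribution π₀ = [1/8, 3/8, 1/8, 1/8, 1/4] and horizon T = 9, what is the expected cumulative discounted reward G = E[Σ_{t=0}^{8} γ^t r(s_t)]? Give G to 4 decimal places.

t=0: π = [0.1250, 0.3750, 0.1250, 0.1250, 0.2500], E[r] = 1.6250, γ^t·E[r] = 1.625000, running G = 1.625000
t=1: π = [0.1250, 0.1719, 0.2500, 0.1719, 0.2813], E[r] = 2.3438, γ^t·E[r] = 1.875000, running G = 3.500000
t=2: π = [0.1250, 0.1992, 0.2441, 0.1465, 0.2852], E[r] = 2.2441, γ^t·E[r] = 1.436250, running G = 4.936250
t=3: π = [0.1250, 0.1921, 0.2473, 0.1499, 0.2856], E[r] = 2.2698, γ^t·E[r] = 1.162125, running G = 6.098375
t=4: π = [0.1250, 0.1934, 0.2469, 0.1490, 0.2857], E[r] = 2.2653, γ^t·E[r] = 0.927850, running G = 7.026225
t=5: π = [0.1250, 0.1931, 0.2470, 0.1492, 0.2857], E[r] = 2.2663, γ^t·E[r] = 0.742606, running G = 7.768831
t=6: π = [0.1250, 0.1932, 0.2470, 0.1491, 0.2857], E[r] = 2.2661, γ^t·E[r] = 0.594035, running G = 8.362866
t=7: π = [0.1250, 0.1932, 0.2470, 0.1491, 0.2857], E[r] = 2.2661, γ^t·E[r] = 0.475236, running G = 8.838102
t=8: π = [0.1250, 0.1932, 0.2470, 0.1491, 0.2857], E[r] = 2.2661, γ^t·E[r] = 0.380188, running G = 9.218290

G = 9.2183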